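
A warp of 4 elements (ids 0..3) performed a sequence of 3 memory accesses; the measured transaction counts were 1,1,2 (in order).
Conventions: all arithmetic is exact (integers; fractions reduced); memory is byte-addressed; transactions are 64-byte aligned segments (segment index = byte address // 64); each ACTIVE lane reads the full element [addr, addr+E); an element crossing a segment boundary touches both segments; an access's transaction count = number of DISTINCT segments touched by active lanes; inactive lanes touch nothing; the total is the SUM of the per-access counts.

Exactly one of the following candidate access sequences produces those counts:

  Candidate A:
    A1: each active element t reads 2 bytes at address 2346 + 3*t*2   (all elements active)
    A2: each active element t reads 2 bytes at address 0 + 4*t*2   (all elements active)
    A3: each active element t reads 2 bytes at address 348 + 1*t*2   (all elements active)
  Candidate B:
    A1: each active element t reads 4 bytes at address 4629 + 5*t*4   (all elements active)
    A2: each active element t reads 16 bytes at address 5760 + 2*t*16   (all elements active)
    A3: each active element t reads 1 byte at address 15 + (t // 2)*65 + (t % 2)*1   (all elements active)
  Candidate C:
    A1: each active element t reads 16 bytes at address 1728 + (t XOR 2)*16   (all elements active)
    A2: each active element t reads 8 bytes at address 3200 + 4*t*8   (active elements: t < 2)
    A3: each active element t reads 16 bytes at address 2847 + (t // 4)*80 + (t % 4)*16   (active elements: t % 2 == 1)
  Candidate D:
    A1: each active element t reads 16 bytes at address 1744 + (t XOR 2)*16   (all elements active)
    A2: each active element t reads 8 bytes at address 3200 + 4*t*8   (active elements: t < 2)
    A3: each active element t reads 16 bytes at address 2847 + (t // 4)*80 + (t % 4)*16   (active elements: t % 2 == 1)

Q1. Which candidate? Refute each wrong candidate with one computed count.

A: A3 gives 1 transaction, not 2
B: A1 gives 2 transactions, not 1
D: A1 gives 2 transactions, not 1
C: all counts match (1,1,2)

Answer: C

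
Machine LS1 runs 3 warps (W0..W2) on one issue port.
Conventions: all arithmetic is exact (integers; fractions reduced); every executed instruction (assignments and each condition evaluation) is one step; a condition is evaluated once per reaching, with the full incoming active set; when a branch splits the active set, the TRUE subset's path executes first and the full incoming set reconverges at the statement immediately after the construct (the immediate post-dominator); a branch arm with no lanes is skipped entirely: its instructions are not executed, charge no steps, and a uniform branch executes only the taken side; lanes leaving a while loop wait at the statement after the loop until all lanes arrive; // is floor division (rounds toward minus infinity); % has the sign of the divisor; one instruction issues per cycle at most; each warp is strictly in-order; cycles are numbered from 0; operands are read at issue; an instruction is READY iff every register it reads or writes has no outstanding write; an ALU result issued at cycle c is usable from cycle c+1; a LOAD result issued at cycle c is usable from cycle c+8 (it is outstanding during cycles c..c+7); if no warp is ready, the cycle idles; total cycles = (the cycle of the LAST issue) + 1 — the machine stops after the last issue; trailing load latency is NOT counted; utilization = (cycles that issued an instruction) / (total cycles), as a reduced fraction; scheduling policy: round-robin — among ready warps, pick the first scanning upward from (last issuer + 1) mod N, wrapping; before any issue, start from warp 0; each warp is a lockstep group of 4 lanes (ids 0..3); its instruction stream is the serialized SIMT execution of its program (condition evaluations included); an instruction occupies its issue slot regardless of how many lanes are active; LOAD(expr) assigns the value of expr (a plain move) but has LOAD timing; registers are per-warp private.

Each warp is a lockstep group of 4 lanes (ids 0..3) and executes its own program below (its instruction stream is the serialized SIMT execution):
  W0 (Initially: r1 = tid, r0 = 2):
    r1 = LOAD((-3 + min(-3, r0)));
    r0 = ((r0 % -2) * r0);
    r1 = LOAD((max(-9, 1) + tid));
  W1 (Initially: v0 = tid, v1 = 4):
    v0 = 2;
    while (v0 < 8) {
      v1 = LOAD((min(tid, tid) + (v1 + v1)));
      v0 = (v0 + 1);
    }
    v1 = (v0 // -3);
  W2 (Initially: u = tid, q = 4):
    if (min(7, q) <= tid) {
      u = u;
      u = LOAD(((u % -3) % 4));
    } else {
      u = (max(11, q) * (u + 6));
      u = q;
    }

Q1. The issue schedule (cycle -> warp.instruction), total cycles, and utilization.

cycle 0: W0.I0
cycle 1: W1.I0
cycle 2: W2.I0
cycle 3: W0.I1
cycle 4: W1.I1
cycle 5: W2.I1
cycle 6: W1.I2
cycle 7: W2.I2
cycle 8: W0.I2
cycle 9: W1.I3
cycle 10: W1.I4
cycle 11: idle
cycle 12: idle
cycle 13: idle
cycle 14: W1.I5
cycle 15: W1.I6
cycle 16: W1.I7
cycle 17: idle
cycle 18: idle
cycle 19: idle
cycle 20: idle
cycle 21: idle
cycle 22: W1.I8
cycle 23: W1.I9
cycle 24: W1.I10
cycle 25: idle
cycle 26: idle
cycle 27: idle
cycle 28: idle
cycle 29: idle
cycle 30: W1.I11
cycle 31: W1.I12
cycle 32: W1.I13
cycle 33: idle
cycle 34: idle
cycle 35: idle
cycle 36: idle
cycle 37: idle
cycle 38: W1.I14
cycle 39: W1.I15
cycle 40: W1.I16
cycle 41: idle
cycle 42: idle
cycle 43: idle
cycle 44: idle
cycle 45: idle
cycle 46: W1.I17
cycle 47: W1.I18
cycle 48: W1.I19
cycle 49: idle
cycle 50: idle
cycle 51: idle
cycle 52: idle
cycle 53: idle
cycle 54: W1.I20

Answer: 55 cycles, utilization 27/55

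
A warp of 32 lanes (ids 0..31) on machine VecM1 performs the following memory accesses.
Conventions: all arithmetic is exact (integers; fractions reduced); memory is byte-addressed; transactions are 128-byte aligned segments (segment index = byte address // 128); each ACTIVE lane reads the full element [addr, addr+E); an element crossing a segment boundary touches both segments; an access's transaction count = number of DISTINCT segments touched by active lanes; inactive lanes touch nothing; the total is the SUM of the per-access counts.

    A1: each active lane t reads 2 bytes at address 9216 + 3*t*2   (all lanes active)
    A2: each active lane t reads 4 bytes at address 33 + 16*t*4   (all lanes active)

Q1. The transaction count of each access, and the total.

A1: 2 transactions
A2: 16 transactions

Answer: 2,16; total 18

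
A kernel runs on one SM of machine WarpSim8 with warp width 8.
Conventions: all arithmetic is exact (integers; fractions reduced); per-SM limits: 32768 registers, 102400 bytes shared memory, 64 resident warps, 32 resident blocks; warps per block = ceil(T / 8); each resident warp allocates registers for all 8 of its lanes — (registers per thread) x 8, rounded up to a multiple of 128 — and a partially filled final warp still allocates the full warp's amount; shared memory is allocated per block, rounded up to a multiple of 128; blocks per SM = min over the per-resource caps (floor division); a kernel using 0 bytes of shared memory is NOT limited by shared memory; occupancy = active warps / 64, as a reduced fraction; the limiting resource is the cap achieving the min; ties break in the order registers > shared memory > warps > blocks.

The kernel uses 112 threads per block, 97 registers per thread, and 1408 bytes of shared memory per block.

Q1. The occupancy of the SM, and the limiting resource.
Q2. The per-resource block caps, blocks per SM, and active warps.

Answer: occupancy 7/16, limited by registers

registers: 2 blocks
shared memory: 72 blocks
warps: 4 blocks
blocks: 32 blocks

Answer: 2 blocks, 28 active warps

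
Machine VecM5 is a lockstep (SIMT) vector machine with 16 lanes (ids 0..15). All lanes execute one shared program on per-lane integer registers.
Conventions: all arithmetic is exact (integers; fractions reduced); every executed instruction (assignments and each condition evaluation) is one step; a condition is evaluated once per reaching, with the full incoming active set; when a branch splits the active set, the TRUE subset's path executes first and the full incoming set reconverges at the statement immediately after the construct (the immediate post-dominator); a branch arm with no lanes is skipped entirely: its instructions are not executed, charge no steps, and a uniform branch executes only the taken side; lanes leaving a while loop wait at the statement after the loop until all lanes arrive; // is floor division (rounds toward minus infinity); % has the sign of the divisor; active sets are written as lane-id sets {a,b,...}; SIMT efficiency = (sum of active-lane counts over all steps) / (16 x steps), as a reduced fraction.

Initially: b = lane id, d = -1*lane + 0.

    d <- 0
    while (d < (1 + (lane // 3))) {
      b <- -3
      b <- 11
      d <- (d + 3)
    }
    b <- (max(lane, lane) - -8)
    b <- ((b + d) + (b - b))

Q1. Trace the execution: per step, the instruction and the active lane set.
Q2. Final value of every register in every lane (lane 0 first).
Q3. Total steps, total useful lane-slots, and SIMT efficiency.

step 0: d <- 0                       {0,1,2,3,4,5,6,7,8,9,10,11,12,13,14,15}
step 1: eval (d < (1 + (lane // 3))) {0,1,2,3,4,5,6,7,8,9,10,11,12,13,14,15}
step 2: b <- -3                      {0,1,2,3,4,5,6,7,8,9,10,11,12,13,14,15}
step 3: b <- 11                      {0,1,2,3,4,5,6,7,8,9,10,11,12,13,14,15}
step 4: d <- (d + 3)                 {0,1,2,3,4,5,6,7,8,9,10,11,12,13,14,15}
step 5: eval (d < (1 + (lane // 3))) {0,1,2,3,4,5,6,7,8,9,10,11,12,13,14,15}
step 6: b <- -3                      {9,10,11,12,13,14,15}
step 7: b <- 11                      {9,10,11,12,13,14,15}
step 8: d <- (d + 3)                 {9,10,11,12,13,14,15}
step 9: eval (d < (1 + (lane // 3))) {9,10,11,12,13,14,15}
step 10: b <- (max(lane, lane) - -8)  {0,1,2,3,4,5,6,7,8,9,10,11,12,13,14,15}
step 11: b <- ((b + d) + (b - b))     {0,1,2,3,4,5,6,7,8,9,10,11,12,13,14,15}

Answer: 12 steps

b: 11,12,13,14,15,16,17,18,19,23,24,25,26,27,28,29
d: 3,3,3,3,3,3,3,3,3,6,6,6,6,6,6,6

steps = 12; useful = 156; efficiency = 156/192 = 13/16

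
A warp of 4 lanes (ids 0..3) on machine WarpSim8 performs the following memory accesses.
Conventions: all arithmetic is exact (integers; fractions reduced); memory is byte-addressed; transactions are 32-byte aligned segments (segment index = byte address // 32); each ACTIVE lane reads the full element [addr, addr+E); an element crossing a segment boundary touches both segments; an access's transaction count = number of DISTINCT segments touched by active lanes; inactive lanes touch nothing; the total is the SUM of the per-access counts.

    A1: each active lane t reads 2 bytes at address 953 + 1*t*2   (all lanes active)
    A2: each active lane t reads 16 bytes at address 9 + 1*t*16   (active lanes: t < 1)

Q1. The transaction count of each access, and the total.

A1: 2 transactions
A2: 1 transaction

Answer: 2,1; total 3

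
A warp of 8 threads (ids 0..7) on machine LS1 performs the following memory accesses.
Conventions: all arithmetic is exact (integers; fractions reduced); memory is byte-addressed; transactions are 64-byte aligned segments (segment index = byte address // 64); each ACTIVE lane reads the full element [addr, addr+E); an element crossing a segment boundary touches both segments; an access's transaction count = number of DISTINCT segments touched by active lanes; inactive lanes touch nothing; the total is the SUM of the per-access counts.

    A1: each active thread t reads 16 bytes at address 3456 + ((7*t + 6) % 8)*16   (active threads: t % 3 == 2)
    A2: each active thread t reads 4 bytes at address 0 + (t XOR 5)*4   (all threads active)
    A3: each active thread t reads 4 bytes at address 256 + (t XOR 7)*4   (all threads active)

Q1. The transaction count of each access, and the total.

A1: 2 transactions
A2: 1 transaction
A3: 1 transaction

Answer: 2,1,1; total 4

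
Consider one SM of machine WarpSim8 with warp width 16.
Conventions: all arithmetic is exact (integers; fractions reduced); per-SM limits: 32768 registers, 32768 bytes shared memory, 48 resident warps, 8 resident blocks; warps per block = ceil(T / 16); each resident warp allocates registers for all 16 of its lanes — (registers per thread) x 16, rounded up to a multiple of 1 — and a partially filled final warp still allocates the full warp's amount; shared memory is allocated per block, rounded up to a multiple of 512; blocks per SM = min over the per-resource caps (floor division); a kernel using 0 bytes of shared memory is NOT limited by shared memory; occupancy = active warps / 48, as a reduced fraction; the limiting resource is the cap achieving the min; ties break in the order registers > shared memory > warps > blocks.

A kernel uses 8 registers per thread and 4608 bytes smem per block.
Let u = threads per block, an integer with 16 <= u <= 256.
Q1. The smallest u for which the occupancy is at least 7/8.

Answer: u = 81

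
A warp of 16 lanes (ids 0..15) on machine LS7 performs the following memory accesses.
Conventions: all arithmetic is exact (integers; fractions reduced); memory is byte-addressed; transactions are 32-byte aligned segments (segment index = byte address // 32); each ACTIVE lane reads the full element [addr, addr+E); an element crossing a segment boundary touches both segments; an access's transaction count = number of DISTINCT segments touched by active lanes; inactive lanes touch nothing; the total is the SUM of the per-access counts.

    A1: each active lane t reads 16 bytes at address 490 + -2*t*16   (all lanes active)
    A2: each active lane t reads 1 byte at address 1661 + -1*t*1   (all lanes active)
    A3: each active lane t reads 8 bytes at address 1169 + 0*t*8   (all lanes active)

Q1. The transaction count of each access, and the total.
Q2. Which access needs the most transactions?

A1: 16 transactions
A2: 1 transaction
A3: 1 transaction

Answer: 16,1,1; total 18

Answer: A1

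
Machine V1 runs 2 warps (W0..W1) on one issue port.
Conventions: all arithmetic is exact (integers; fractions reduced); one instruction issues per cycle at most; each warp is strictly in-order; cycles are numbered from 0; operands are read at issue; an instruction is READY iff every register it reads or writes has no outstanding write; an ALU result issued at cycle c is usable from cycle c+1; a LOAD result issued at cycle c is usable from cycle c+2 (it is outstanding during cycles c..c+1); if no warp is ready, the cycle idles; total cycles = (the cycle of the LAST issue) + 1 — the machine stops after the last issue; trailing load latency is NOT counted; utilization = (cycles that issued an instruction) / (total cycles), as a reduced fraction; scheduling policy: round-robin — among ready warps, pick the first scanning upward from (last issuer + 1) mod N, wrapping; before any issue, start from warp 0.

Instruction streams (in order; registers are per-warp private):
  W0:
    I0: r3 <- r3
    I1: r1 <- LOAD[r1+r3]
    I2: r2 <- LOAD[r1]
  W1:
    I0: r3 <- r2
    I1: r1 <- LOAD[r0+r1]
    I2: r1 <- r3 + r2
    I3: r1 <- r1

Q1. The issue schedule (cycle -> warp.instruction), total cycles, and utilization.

cycle 0: W0.I0
cycle 1: W1.I0
cycle 2: W0.I1
cycle 3: W1.I1
cycle 4: W0.I2
cycle 5: W1.I2
cycle 6: W1.I3

Answer: 7 cycles, utilization 1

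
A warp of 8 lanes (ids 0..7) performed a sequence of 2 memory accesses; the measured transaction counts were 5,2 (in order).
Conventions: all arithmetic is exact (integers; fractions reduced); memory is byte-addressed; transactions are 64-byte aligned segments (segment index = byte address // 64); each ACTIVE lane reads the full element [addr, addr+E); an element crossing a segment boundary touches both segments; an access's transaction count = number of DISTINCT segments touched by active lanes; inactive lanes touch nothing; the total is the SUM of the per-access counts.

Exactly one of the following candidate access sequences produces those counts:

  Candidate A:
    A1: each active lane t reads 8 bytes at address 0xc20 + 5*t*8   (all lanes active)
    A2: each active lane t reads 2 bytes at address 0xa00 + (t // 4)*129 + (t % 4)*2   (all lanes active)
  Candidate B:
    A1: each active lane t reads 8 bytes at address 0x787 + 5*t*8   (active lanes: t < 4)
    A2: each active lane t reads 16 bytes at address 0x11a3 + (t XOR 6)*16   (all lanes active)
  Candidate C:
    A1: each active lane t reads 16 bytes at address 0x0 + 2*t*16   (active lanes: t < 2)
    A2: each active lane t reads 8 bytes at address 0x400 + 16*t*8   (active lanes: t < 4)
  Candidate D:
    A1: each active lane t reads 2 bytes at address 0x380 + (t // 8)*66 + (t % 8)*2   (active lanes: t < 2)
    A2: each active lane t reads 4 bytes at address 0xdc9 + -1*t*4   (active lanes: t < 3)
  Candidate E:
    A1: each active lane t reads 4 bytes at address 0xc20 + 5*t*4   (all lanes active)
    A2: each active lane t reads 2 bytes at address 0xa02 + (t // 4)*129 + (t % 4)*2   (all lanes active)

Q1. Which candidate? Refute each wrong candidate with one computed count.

B: A1 gives 3 transactions, not 5
C: A1 gives 1 transaction, not 5
D: A1 gives 1 transaction, not 5
E: A1 gives 3 transactions, not 5
A: all counts match (5,2)

Answer: A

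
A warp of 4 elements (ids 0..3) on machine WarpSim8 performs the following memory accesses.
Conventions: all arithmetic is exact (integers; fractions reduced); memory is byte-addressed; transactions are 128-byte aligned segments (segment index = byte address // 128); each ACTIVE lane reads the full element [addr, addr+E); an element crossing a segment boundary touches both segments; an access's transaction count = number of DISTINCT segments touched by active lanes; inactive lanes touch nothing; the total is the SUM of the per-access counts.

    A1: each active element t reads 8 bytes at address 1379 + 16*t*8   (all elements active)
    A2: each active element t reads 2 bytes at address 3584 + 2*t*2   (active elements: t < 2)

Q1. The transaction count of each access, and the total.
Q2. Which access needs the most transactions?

A1: 4 transactions
A2: 1 transaction

Answer: 4,1; total 5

Answer: A1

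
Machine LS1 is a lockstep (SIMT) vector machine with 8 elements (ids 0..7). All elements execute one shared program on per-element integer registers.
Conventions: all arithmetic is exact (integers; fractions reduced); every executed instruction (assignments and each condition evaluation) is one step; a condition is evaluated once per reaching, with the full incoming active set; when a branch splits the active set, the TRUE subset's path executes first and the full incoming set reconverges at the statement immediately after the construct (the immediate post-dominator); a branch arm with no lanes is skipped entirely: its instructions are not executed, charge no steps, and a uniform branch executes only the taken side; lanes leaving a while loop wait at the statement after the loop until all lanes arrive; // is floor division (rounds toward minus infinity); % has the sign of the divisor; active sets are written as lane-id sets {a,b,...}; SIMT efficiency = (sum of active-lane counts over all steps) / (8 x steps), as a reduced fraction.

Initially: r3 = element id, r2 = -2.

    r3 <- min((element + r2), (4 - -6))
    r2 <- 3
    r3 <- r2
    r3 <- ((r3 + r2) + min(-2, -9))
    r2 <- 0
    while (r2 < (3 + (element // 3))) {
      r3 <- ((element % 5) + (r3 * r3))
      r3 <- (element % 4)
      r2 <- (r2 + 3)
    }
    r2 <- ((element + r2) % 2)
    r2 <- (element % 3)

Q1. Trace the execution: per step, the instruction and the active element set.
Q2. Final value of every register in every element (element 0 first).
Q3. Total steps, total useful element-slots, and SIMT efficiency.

step 0: r3 <- min((element + r2), (4 - -6)) {0,1,2,3,4,5,6,7}
step 1: r2 <- 3                      {0,1,2,3,4,5,6,7}
step 2: r3 <- r2                     {0,1,2,3,4,5,6,7}
step 3: r3 <- ((r3 + r2) + min(-2, -9)) {0,1,2,3,4,5,6,7}
step 4: r2 <- 0                      {0,1,2,3,4,5,6,7}
step 5: eval (r2 < (3 + (element // 3))) {0,1,2,3,4,5,6,7}
step 6: r3 <- ((element % 5) + (r3 * r3)) {0,1,2,3,4,5,6,7}
step 7: r3 <- (element % 4)          {0,1,2,3,4,5,6,7}
step 8: r2 <- (r2 + 3)               {0,1,2,3,4,5,6,7}
step 9: eval (r2 < (3 + (element // 3))) {0,1,2,3,4,5,6,7}
step 10: r3 <- ((element % 5) + (r3 * r3)) {3,4,5,6,7}
step 11: r3 <- (element % 4)          {3,4,5,6,7}
step 12: r2 <- (r2 + 3)               {3,4,5,6,7}
step 13: eval (r2 < (3 + (element // 3))) {3,4,5,6,7}
step 14: r2 <- ((element + r2) % 2)   {0,1,2,3,4,5,6,7}
step 15: r2 <- (element % 3)          {0,1,2,3,4,5,6,7}

Answer: 16 steps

r3: 0,1,2,3,0,1,2,3
r2: 0,1,2,0,1,2,0,1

steps = 16; useful = 116; efficiency = 116/128 = 29/32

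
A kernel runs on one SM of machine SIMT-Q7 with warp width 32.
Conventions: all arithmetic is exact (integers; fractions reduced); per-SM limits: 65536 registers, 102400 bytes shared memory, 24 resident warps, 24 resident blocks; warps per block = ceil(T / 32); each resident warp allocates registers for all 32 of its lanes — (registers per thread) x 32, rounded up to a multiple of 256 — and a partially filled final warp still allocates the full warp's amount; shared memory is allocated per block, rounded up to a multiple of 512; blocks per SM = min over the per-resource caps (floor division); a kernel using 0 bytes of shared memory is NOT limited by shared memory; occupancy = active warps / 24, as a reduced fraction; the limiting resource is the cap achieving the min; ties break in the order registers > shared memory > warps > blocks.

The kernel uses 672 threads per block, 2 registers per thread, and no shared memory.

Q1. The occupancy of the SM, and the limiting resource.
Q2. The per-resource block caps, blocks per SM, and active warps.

Answer: occupancy 7/8, limited by warps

registers: 12 blocks
shared memory: no limit (kernel uses none)
warps: 1 block
blocks: 24 blocks

Answer: 1 block, 21 active warps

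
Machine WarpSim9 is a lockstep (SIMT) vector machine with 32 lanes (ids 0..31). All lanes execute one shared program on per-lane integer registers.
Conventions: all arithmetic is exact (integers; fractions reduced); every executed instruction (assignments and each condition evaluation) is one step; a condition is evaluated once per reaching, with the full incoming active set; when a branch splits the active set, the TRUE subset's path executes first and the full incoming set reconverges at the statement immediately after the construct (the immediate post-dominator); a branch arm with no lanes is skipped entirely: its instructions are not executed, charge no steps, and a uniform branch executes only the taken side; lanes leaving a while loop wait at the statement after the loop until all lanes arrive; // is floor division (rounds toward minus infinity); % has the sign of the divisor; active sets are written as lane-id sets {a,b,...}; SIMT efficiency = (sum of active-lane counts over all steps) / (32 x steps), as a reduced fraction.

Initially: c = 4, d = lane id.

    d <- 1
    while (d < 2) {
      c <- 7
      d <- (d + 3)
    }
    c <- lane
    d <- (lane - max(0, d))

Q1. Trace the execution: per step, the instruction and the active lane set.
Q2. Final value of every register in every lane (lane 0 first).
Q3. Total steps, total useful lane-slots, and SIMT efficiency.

step 0: d <- 1                       {0,1,2,3,4,5,6,7,8,9,10,11,12,13,14,15,16,17,18,19,20,21,22,23,24,25,26,27,28,29,30,31}
step 1: eval (d < 2)                 {0,1,2,3,4,5,6,7,8,9,10,11,12,13,14,15,16,17,18,19,20,21,22,23,24,25,26,27,28,29,30,31}
step 2: c <- 7                       {0,1,2,3,4,5,6,7,8,9,10,11,12,13,14,15,16,17,18,19,20,21,22,23,24,25,26,27,28,29,30,31}
step 3: d <- (d + 3)                 {0,1,2,3,4,5,6,7,8,9,10,11,12,13,14,15,16,17,18,19,20,21,22,23,24,25,26,27,28,29,30,31}
step 4: eval (d < 2)                 {0,1,2,3,4,5,6,7,8,9,10,11,12,13,14,15,16,17,18,19,20,21,22,23,24,25,26,27,28,29,30,31}
step 5: c <- lane                    {0,1,2,3,4,5,6,7,8,9,10,11,12,13,14,15,16,17,18,19,20,21,22,23,24,25,26,27,28,29,30,31}
step 6: d <- (lane - max(0, d))      {0,1,2,3,4,5,6,7,8,9,10,11,12,13,14,15,16,17,18,19,20,21,22,23,24,25,26,27,28,29,30,31}

Answer: 7 steps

c: 0,1,2,3,4,5,6,7,8,9,10,11,12,13,14,15,16,17,18,19,20,21,22,23,24,25,26,27,28,29,30,31
d: -4,-3,-2,-1,0,1,2,3,4,5,6,7,8,9,10,11,12,13,14,15,16,17,18,19,20,21,22,23,24,25,26,27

steps = 7; useful = 224; efficiency = 224/224 = 1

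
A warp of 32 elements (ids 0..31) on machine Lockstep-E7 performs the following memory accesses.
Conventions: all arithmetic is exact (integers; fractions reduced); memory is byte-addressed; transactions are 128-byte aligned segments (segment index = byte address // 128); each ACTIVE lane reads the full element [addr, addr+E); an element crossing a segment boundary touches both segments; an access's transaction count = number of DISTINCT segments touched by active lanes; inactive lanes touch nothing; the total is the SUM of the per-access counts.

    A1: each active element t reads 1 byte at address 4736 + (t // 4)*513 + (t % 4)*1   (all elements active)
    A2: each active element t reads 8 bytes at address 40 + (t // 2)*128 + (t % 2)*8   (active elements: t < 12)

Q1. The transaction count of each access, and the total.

A1: 8 transactions
A2: 6 transactions

Answer: 8,6; total 14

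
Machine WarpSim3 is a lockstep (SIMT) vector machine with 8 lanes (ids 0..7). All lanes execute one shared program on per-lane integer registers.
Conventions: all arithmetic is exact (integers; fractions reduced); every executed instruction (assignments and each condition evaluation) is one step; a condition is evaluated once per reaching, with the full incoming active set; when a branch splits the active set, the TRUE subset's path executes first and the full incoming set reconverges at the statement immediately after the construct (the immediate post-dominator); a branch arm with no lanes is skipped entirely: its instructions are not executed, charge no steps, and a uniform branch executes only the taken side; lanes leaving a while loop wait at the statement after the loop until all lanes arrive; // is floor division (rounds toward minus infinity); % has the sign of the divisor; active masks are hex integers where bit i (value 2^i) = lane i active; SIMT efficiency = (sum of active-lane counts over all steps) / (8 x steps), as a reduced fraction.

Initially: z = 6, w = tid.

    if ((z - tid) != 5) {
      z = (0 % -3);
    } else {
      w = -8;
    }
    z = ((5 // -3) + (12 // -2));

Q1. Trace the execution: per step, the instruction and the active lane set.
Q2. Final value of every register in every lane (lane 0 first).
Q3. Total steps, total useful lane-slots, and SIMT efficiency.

step 0: eval ((z - tid) != 5)        0xff
step 1: z <- (0 % -3)                0xfd
step 2: w <- -8                      0x02
step 3: z <- ((5 // -3) + (12 // -2)) 0xff

Answer: 4 steps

z: -8,-8,-8,-8,-8,-8,-8,-8
w: 0,-8,2,3,4,5,6,7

steps = 4; useful = 24; efficiency = 24/32 = 3/4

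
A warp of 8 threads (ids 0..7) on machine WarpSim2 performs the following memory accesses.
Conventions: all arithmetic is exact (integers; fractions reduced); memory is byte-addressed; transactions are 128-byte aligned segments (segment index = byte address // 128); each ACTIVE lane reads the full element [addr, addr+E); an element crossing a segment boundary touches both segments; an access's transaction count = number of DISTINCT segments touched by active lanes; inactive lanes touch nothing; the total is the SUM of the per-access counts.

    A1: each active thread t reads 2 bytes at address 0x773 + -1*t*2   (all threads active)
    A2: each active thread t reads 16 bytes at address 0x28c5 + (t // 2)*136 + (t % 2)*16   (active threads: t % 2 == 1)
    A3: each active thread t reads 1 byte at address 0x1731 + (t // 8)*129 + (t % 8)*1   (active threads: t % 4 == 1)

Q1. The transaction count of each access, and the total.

A1: 1 transaction
A2: 4 transactions
A3: 1 transaction

Answer: 1,4,1; total 6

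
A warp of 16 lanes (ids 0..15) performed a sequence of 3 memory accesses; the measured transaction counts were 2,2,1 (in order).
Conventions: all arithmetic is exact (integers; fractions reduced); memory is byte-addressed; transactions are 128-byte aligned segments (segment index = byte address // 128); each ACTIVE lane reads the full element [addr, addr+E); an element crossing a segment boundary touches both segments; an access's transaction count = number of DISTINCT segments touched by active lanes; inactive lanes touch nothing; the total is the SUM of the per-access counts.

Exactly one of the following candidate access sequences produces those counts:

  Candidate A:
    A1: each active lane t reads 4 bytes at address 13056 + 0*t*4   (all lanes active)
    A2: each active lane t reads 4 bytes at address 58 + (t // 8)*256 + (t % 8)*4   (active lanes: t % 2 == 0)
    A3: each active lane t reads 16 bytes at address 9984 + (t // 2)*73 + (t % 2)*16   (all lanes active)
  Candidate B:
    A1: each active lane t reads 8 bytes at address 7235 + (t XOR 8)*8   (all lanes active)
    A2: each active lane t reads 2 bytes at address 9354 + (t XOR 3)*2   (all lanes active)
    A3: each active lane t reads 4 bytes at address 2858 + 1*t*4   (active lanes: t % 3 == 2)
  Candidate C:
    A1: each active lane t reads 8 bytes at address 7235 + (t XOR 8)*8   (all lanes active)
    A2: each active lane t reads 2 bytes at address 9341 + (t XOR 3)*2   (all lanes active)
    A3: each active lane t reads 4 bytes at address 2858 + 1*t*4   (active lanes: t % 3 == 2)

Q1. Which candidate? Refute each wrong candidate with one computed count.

A: A1 gives 1 transaction, not 2
B: A2 gives 1 transaction, not 2
C: all counts match (2,2,1)

Answer: C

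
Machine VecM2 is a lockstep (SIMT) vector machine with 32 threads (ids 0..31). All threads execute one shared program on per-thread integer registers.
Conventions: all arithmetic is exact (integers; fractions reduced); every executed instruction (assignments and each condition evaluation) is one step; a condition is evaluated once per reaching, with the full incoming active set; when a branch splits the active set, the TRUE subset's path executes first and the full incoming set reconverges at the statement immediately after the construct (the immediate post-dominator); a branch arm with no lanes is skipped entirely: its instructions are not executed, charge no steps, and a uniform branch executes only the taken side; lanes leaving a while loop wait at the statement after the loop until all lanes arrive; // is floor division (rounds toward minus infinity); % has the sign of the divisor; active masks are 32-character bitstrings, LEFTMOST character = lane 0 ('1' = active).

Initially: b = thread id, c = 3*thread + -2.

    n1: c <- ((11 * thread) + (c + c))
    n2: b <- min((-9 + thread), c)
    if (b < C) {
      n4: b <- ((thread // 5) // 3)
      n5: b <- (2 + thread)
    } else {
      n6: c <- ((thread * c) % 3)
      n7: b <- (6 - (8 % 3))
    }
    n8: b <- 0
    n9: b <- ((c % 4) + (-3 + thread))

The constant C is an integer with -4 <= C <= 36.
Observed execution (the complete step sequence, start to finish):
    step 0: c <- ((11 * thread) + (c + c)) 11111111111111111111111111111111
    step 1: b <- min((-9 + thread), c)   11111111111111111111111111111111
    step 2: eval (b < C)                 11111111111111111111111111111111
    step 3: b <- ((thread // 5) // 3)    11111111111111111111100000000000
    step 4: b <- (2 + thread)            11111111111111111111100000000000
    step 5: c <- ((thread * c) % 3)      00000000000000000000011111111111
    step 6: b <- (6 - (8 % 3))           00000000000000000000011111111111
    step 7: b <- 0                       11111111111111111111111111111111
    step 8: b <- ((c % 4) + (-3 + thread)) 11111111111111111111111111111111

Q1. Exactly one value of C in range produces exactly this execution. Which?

Answer: C = 12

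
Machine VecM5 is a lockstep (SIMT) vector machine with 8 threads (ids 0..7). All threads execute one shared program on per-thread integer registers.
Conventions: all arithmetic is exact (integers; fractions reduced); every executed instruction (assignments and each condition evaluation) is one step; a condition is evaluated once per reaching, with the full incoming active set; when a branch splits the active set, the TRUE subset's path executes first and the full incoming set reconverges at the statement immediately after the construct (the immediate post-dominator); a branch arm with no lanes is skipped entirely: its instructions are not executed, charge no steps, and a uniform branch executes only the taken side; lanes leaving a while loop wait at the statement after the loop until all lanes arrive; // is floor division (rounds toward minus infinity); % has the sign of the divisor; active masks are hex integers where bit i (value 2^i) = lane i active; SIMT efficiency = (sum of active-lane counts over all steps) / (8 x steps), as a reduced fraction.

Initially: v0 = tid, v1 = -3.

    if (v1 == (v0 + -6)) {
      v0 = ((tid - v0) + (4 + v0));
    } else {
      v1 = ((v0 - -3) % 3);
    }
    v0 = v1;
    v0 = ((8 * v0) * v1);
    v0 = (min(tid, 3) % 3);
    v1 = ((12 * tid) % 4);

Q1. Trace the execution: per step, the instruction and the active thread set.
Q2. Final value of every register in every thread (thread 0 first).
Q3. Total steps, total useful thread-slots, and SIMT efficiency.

step 0: eval (v1 == (v0 + -6))       0xff
step 1: v0 <- ((tid - v0) + (4 + v0)) 0x08
step 2: v1 <- ((v0 - -3) % 3)        0xf7
step 3: v0 <- v1                     0xff
step 4: v0 <- ((8 * v0) * v1)        0xff
step 5: v0 <- (min(tid, 3) % 3)      0xff
step 6: v1 <- ((12 * tid) % 4)       0xff

Answer: 7 steps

v0: 0,1,2,0,0,0,0,0
v1: 0,0,0,0,0,0,0,0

steps = 7; useful = 48; efficiency = 48/56 = 6/7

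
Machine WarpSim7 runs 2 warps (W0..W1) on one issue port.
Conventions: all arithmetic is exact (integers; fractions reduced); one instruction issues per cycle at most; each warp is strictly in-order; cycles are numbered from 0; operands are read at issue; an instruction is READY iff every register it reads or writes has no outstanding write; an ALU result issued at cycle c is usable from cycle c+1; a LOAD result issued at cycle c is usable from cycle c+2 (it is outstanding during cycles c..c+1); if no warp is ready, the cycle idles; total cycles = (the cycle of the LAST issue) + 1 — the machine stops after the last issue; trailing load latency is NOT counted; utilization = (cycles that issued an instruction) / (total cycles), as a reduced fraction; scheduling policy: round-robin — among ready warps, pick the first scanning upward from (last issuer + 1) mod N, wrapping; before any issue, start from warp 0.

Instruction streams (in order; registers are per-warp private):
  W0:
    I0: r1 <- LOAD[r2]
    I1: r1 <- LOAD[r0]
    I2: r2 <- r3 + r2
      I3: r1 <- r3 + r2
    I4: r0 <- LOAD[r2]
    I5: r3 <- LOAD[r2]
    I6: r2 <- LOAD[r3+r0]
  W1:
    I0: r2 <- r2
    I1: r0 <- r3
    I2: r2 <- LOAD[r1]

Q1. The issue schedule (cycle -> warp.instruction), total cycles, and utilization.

cycle 0: W0.I0
cycle 1: W1.I0
cycle 2: W0.I1
cycle 3: W1.I1
cycle 4: W0.I2
cycle 5: W1.I2
cycle 6: W0.I3
cycle 7: W0.I4
cycle 8: W0.I5
cycle 9: idle
cycle 10: W0.I6

Answer: 11 cycles, utilization 10/11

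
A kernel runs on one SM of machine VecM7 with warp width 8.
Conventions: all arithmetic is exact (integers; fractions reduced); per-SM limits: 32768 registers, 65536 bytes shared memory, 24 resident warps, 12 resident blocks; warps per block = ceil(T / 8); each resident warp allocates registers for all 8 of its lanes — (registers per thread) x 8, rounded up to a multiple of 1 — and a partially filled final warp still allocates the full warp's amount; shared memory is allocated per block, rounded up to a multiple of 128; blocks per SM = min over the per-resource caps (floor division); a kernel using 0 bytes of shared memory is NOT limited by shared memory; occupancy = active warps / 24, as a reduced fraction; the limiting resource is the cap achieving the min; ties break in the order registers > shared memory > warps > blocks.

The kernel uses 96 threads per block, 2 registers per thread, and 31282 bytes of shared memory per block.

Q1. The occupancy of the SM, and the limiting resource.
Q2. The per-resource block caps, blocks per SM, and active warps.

Answer: occupancy 1, limited by shared memory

registers: 170 blocks
shared memory: 2 blocks
warps: 2 blocks
blocks: 12 blocks

Answer: 2 blocks, 24 active warps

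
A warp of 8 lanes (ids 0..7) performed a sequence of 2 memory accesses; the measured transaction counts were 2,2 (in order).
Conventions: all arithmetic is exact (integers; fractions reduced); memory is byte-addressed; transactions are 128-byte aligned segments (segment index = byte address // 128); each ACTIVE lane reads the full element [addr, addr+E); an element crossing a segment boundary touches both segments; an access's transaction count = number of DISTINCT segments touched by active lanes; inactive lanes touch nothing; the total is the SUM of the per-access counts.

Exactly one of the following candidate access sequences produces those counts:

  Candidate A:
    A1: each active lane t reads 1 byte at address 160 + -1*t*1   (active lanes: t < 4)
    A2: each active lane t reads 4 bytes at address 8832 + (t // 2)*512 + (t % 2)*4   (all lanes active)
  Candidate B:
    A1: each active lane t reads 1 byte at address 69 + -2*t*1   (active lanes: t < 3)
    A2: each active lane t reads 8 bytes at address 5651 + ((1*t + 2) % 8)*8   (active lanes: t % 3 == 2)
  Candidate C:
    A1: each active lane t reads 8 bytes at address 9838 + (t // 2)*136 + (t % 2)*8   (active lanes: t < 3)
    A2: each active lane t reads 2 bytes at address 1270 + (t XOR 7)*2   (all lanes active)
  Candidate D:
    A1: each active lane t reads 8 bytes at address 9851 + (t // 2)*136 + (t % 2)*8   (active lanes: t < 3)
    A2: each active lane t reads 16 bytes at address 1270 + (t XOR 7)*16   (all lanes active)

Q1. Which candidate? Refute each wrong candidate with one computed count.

A: A1 gives 1 transaction, not 2
B: A1 gives 1 transaction, not 2
D: A1 gives 3 transactions, not 2
C: all counts match (2,2)

Answer: C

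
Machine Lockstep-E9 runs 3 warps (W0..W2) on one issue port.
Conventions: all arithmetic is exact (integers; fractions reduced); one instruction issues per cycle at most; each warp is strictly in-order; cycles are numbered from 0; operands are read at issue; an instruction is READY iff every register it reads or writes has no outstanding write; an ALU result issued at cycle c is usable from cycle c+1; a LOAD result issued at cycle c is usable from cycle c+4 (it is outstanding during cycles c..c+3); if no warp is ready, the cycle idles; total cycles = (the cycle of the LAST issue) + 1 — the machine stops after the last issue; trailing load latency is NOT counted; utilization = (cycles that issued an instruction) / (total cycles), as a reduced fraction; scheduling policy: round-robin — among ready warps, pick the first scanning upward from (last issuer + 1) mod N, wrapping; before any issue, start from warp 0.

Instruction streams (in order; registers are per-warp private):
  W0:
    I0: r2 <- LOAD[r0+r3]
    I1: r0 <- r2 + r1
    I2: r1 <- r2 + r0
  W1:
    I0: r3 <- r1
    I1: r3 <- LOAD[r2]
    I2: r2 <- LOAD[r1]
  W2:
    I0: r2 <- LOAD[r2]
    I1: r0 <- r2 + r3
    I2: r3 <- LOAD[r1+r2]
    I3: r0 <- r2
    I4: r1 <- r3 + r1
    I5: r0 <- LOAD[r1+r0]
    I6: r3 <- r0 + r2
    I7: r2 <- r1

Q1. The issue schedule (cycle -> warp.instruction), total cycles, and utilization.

cycle 0: W0.I0
cycle 1: W1.I0
cycle 2: W2.I0
cycle 3: W1.I1
cycle 4: W0.I1
cycle 5: W1.I2
cycle 6: W2.I1
cycle 7: W0.I2
cycle 8: W2.I2
cycle 9: W2.I3
cycle 10: idle
cycle 11: idle
cycle 12: W2.I4
cycle 13: W2.I5
cycle 14: idle
cycle 15: idle
cycle 16: idle
cycle 17: W2.I6
cycle 18: W2.I7

Answer: 19 cycles, utilization 14/19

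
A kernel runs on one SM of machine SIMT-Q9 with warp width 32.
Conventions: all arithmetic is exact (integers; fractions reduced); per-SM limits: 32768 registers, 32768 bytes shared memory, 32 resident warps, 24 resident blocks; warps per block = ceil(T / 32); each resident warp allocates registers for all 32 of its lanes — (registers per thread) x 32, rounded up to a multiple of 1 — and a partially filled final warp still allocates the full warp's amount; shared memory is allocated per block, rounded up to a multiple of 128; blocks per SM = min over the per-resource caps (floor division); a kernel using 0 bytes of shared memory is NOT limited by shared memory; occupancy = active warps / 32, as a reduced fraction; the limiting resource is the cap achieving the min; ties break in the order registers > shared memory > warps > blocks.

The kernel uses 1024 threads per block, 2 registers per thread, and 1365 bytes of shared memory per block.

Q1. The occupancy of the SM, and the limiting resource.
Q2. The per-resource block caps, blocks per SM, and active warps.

Answer: occupancy 1, limited by warps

registers: 16 blocks
shared memory: 23 blocks
warps: 1 block
blocks: 24 blocks

Answer: 1 block, 32 active warps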